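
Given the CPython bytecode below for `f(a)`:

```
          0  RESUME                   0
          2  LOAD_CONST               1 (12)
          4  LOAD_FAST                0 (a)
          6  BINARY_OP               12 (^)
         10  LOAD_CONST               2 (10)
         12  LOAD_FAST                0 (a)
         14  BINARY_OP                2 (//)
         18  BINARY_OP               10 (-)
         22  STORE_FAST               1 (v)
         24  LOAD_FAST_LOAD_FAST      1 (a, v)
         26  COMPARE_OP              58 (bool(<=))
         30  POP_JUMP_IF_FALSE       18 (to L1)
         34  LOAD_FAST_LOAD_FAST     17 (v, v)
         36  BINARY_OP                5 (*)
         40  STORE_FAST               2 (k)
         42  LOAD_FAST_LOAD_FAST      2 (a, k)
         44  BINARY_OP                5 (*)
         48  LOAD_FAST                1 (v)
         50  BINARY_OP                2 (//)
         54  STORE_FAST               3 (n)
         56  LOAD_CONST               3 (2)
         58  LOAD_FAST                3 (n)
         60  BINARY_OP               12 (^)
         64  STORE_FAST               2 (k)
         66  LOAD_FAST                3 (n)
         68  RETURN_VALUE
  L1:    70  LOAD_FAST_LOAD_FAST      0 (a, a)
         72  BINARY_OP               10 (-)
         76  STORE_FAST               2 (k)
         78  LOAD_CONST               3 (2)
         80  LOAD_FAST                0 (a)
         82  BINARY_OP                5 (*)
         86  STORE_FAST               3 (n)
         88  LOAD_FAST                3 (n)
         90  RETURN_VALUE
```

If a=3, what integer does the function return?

LOAD_CONST → push 12. Stack: [12]
LOAD_FAST a → push 3. Stack: [12, 3]
BINARY_OP ^ → 12 ^ 3 = 15. Stack: [15]
LOAD_CONST → push 10. Stack: [15, 10]
LOAD_FAST a → push 3. Stack: [15, 10, 3]
BINARY_OP // → 10 // 3 = 3. Stack: [15, 3]
BINARY_OP - → 15 - 3 = 12. Stack: [12]
STORE_FAST v → v=12. Stack: []
LOAD_FAST_LOAD_FAST a,v → push 3,12. Stack: [3, 12]
COMPARE_OP bool(<=) → 3 vs 12 = True. Stack: [True]
POP_JUMP_IF_FALSE → pop True; no jump. Stack: []
LOAD_FAST_LOAD_FAST v,v → push 12,12. Stack: [12, 12]
BINARY_OP * → 12 * 12 = 144. Stack: [144]
STORE_FAST k → k=144. Stack: []
LOAD_FAST_LOAD_FAST a,k → push 3,144. Stack: [3, 144]
BINARY_OP * → 3 * 144 = 432. Stack: [432]
LOAD_FAST v → push 12. Stack: [432, 12]
BINARY_OP // → 432 // 12 = 36. Stack: [36]
STORE_FAST n → n=36. Stack: []
LOAD_CONST → push 2. Stack: [2]
LOAD_FAST n → push 36. Stack: [2, 36]
BINARY_OP ^ → 2 ^ 36 = 38. Stack: [38]
STORE_FAST k → k=38. Stack: []
LOAD_FAST n → push 36. Stack: [36]
RETURN_VALUE → return 36.

36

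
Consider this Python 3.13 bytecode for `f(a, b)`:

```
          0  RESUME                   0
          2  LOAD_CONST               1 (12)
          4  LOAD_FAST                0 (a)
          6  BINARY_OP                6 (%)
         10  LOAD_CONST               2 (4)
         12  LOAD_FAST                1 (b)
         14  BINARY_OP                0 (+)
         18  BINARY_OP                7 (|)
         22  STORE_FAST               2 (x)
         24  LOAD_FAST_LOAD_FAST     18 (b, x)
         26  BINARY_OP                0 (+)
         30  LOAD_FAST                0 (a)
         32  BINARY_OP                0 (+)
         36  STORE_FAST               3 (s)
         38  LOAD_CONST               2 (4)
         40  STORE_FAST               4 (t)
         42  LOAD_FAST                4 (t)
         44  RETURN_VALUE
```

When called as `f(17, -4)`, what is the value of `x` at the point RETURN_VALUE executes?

12

LOAD_CONST → push 12. Stack: [12]
LOAD_FAST a → push 17. Stack: [12, 17]
BINARY_OP % → 12 % 17 = 12. Stack: [12]
LOAD_CONST → push 4. Stack: [12, 4]
LOAD_FAST b → push -4. Stack: [12, 4, -4]
BINARY_OP + → 4 + -4 = 0. Stack: [12, 0]
BINARY_OP | → 12 | 0 = 12. Stack: [12]
STORE_FAST x → x=12. Stack: []
LOAD_FAST_LOAD_FAST b,x → push -4,12. Stack: [-4, 12]
BINARY_OP + → -4 + 12 = 8. Stack: [8]
LOAD_FAST a → push 17. Stack: [8, 17]
BINARY_OP + → 8 + 17 = 25. Stack: [25]
STORE_FAST s → s=25. Stack: []
LOAD_CONST → push 4. Stack: [4]
STORE_FAST t → t=4. Stack: []
LOAD_FAST t → push 4. Stack: [4]
RETURN_VALUE → return 4.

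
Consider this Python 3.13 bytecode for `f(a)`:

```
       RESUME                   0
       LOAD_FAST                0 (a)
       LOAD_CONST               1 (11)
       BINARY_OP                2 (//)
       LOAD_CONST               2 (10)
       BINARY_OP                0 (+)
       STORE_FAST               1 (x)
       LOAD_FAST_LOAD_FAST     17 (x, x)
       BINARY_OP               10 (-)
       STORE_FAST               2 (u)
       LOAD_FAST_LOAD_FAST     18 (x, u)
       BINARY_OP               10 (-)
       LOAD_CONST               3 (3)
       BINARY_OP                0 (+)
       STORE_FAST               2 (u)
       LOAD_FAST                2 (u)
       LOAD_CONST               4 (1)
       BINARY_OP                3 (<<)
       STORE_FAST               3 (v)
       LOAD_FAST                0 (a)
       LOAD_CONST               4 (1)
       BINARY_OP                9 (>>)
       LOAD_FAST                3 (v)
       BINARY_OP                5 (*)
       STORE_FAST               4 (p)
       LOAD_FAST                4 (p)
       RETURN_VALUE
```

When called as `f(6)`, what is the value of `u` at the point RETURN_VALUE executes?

13

LOAD_FAST a → push 6. Stack: [6]
LOAD_CONST → push 11. Stack: [6, 11]
BINARY_OP // → 6 // 11 = 0. Stack: [0]
LOAD_CONST → push 10. Stack: [0, 10]
BINARY_OP + → 0 + 10 = 10. Stack: [10]
STORE_FAST x → x=10. Stack: []
LOAD_FAST_LOAD_FAST x,x → push 10,10. Stack: [10, 10]
BINARY_OP - → 10 - 10 = 0. Stack: [0]
STORE_FAST u → u=0. Stack: []
LOAD_FAST_LOAD_FAST x,u → push 10,0. Stack: [10, 0]
BINARY_OP - → 10 - 0 = 10. Stack: [10]
LOAD_CONST → push 3. Stack: [10, 3]
BINARY_OP + → 10 + 3 = 13. Stack: [13]
STORE_FAST u → u=13. Stack: []
LOAD_FAST u → push 13. Stack: [13]
LOAD_CONST → push 1. Stack: [13, 1]
BINARY_OP << → 13 << 1 = 26. Stack: [26]
STORE_FAST v → v=26. Stack: []
LOAD_FAST a → push 6. Stack: [6]
LOAD_CONST → push 1. Stack: [6, 1]
BINARY_OP >> → 6 >> 1 = 3. Stack: [3]
LOAD_FAST v → push 26. Stack: [3, 26]
BINARY_OP * → 3 * 26 = 78. Stack: [78]
STORE_FAST p → p=78. Stack: []
LOAD_FAST p → push 78. Stack: [78]
RETURN_VALUE → return 78.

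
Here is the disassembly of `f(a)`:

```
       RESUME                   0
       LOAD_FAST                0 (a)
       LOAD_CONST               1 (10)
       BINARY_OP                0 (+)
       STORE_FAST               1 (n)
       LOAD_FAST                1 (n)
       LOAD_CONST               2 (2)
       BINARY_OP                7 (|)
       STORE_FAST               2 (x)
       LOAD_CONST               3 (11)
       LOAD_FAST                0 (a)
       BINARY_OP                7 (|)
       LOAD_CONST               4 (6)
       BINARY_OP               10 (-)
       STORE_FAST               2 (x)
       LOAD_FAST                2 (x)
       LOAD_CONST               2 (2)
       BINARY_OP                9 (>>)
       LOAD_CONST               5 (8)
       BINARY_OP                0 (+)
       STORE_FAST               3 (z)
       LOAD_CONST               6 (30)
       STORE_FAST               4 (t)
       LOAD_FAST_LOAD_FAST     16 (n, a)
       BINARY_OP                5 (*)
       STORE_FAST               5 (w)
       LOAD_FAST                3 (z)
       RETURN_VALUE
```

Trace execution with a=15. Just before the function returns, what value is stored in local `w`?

375

LOAD_FAST a → push 15. Stack: [15]
LOAD_CONST → push 10. Stack: [15, 10]
BINARY_OP + → 15 + 10 = 25. Stack: [25]
STORE_FAST n → n=25. Stack: []
LOAD_FAST n → push 25. Stack: [25]
LOAD_CONST → push 2. Stack: [25, 2]
BINARY_OP | → 25 | 2 = 27. Stack: [27]
STORE_FAST x → x=27. Stack: []
LOAD_CONST → push 11. Stack: [11]
LOAD_FAST a → push 15. Stack: [11, 15]
BINARY_OP | → 11 | 15 = 15. Stack: [15]
LOAD_CONST → push 6. Stack: [15, 6]
BINARY_OP - → 15 - 6 = 9. Stack: [9]
STORE_FAST x → x=9. Stack: []
LOAD_FAST x → push 9. Stack: [9]
LOAD_CONST → push 2. Stack: [9, 2]
BINARY_OP >> → 9 >> 2 = 2. Stack: [2]
LOAD_CONST → push 8. Stack: [2, 8]
BINARY_OP + → 2 + 8 = 10. Stack: [10]
STORE_FAST z → z=10. Stack: []
LOAD_CONST → push 30. Stack: [30]
STORE_FAST t → t=30. Stack: []
LOAD_FAST_LOAD_FAST n,a → push 25,15. Stack: [25, 15]
BINARY_OP * → 25 * 15 = 375. Stack: [375]
STORE_FAST w → w=375. Stack: []
LOAD_FAST z → push 10. Stack: [10]
RETURN_VALUE → return 10.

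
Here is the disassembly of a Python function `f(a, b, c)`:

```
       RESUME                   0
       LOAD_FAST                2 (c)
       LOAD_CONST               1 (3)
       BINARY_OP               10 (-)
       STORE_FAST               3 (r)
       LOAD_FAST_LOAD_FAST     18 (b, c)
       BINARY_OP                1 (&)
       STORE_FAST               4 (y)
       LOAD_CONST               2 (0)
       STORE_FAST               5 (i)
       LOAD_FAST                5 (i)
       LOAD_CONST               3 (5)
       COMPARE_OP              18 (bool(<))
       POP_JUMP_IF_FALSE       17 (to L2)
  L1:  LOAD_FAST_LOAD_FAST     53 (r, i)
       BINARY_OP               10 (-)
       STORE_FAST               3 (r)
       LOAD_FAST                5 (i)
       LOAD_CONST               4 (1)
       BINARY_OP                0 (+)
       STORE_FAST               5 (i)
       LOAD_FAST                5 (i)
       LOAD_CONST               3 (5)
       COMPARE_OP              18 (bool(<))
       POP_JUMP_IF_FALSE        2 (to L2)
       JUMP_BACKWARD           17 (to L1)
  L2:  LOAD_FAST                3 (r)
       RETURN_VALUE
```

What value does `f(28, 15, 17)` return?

4

LOAD_FAST c → push 17
LOAD_CONST → push 3
BINARY_OP - → 17 - 3 = 14
STORE_FAST r → r=14
LOAD_FAST_LOAD_FAST b,c → push 15,17
BINARY_OP & → 15 & 17 = 1
STORE_FAST y → y=1
LOAD_CONST → push 0
STORE_FAST i → i=0
LOAD_FAST i → push 0
LOAD_CONST → push 5
COMPARE_OP bool(<) → 0 vs 5 = True
POP_JUMP_IF_FALSE → pop True; no jump
LOAD_FAST_LOAD_FAST r,i → push 14,0
BINARY_OP - → 14 - 0 = 14
STORE_FAST r → r=14
LOAD_FAST i → push 0
LOAD_CONST → push 1
BINARY_OP + → 0 + 1 = 1
STORE_FAST i → i=1
LOAD_FAST i → push 1
LOAD_CONST → push 5
COMPARE_OP bool(<) → 1 vs 5 = True
POP_JUMP_IF_FALSE → pop True; no jump
LOAD_FAST_LOAD_FAST r,i → push 14,1
BINARY_OP - → 14 - 1 = 13
STORE_FAST r → r=13
LOAD_FAST i → push 1
LOAD_CONST → push 1
BINARY_OP + → 1 + 1 = 2
STORE_FAST i → i=2
LOAD_FAST i → push 2
LOAD_CONST → push 5
COMPARE_OP bool(<) → 2 vs 5 = True
POP_JUMP_IF_FALSE → pop True; no jump
LOAD_FAST_LOAD_FAST r,i → push 13,2
BINARY_OP - → 13 - 2 = 11
STORE_FAST r → r=11
LOAD_FAST i → push 2
LOAD_CONST → push 1
BINARY_OP + → 2 + 1 = 3
STORE_FAST i → i=3
LOAD_FAST i → push 3
LOAD_CONST → push 5
COMPARE_OP bool(<) → 3 vs 5 = True
POP_JUMP_IF_FALSE → pop True; no jump
LOAD_FAST_LOAD_FAST r,i → push 11,3
BINARY_OP - → 11 - 3 = 8
STORE_FAST r → r=8
LOAD_FAST i → push 3
LOAD_CONST → push 1
BINARY_OP + → 3 + 1 = 4
STORE_FAST i → i=4
LOAD_FAST i → push 4
LOAD_CONST → push 5
COMPARE_OP bool(<) → 4 vs 5 = True
POP_JUMP_IF_FALSE → pop True; no jump
LOAD_FAST_LOAD_FAST r,i → push 8,4
BINARY_OP - → 8 - 4 = 4
STORE_FAST r → r=4
LOAD_FAST i → push 4
LOAD_CONST → push 1
BINARY_OP + → 4 + 1 = 5
STORE_FAST i → i=5
LOAD_FAST i → push 5
LOAD_CONST → push 5
COMPARE_OP bool(<) → 5 vs 5 = False
POP_JUMP_IF_FALSE → pop False; jump
LOAD_FAST r → push 4
RETURN_VALUE → return 4.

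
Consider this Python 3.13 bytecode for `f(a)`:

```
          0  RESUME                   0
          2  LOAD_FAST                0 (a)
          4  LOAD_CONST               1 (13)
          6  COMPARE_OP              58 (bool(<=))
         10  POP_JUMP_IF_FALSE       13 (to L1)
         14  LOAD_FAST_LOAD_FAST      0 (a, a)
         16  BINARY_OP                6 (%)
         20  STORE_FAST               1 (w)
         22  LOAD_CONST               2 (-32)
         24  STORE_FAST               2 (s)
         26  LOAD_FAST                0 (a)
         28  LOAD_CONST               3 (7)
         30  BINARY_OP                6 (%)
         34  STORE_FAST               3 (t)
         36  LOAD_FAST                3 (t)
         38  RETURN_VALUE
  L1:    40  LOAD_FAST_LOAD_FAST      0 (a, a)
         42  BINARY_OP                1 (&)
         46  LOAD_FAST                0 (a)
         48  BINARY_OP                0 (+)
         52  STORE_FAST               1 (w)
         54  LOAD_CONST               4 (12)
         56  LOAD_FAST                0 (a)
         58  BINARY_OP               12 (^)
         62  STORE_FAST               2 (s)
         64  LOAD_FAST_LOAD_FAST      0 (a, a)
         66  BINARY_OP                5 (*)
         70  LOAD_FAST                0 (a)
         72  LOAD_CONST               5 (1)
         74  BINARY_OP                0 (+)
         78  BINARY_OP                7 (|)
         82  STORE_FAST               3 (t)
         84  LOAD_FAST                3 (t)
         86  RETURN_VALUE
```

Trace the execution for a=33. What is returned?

1123

LOAD_FAST a → push 33. Stack: [33]
LOAD_CONST → push 13. Stack: [33, 13]
COMPARE_OP bool(<=) → 33 vs 13 = False. Stack: [False]
POP_JUMP_IF_FALSE → pop False; jump. Stack: []
LOAD_FAST_LOAD_FAST a,a → push 33,33. Stack: [33, 33]
BINARY_OP & → 33 & 33 = 33. Stack: [33]
LOAD_FAST a → push 33. Stack: [33, 33]
BINARY_OP + → 33 + 33 = 66. Stack: [66]
STORE_FAST w → w=66. Stack: []
LOAD_CONST → push 12. Stack: [12]
LOAD_FAST a → push 33. Stack: [12, 33]
BINARY_OP ^ → 12 ^ 33 = 45. Stack: [45]
STORE_FAST s → s=45. Stack: []
LOAD_FAST_LOAD_FAST a,a → push 33,33. Stack: [33, 33]
BINARY_OP * → 33 * 33 = 1089. Stack: [1089]
LOAD_FAST a → push 33. Stack: [1089, 33]
LOAD_CONST → push 1. Stack: [1089, 33, 1]
BINARY_OP + → 33 + 1 = 34. Stack: [1089, 34]
BINARY_OP | → 1089 | 34 = 1123. Stack: [1123]
STORE_FAST t → t=1123. Stack: []
LOAD_FAST t → push 1123. Stack: [1123]
RETURN_VALUE → return 1123.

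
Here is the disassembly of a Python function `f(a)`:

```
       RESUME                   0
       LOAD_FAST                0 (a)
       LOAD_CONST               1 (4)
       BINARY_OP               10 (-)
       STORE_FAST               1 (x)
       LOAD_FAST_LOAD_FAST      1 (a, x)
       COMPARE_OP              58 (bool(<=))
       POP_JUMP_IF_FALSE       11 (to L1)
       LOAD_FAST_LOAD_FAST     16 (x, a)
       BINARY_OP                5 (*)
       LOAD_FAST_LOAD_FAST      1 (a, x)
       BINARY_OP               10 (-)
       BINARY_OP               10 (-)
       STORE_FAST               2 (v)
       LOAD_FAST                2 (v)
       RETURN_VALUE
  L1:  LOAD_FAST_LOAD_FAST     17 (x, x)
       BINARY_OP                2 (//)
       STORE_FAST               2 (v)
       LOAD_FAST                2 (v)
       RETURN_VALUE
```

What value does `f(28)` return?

1

LOAD_FAST a → push 28. Stack: [28]
LOAD_CONST → push 4. Stack: [28, 4]
BINARY_OP - → 28 - 4 = 24. Stack: [24]
STORE_FAST x → x=24. Stack: []
LOAD_FAST_LOAD_FAST a,x → push 28,24. Stack: [28, 24]
COMPARE_OP bool(<=) → 28 vs 24 = False. Stack: [False]
POP_JUMP_IF_FALSE → pop False; jump. Stack: []
LOAD_FAST_LOAD_FAST x,x → push 24,24. Stack: [24, 24]
BINARY_OP // → 24 // 24 = 1. Stack: [1]
STORE_FAST v → v=1. Stack: []
LOAD_FAST v → push 1. Stack: [1]
RETURN_VALUE → return 1.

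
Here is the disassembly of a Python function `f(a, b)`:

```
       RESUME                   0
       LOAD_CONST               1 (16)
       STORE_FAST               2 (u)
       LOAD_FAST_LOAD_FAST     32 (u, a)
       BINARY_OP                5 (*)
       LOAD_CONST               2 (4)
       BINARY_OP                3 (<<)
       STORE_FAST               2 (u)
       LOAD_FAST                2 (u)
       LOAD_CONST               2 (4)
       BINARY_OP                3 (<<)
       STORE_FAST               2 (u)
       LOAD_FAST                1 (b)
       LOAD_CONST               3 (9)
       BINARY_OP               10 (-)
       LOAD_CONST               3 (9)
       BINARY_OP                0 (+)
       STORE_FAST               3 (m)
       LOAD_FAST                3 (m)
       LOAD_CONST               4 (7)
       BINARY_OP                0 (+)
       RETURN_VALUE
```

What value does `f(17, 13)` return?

LOAD_CONST → push 16. Stack: [16]
STORE_FAST u → u=16. Stack: []
LOAD_FAST_LOAD_FAST u,a → push 16,17. Stack: [16, 17]
BINARY_OP * → 16 * 17 = 272. Stack: [272]
LOAD_CONST → push 4. Stack: [272, 4]
BINARY_OP << → 272 << 4 = 4352. Stack: [4352]
STORE_FAST u → u=4352. Stack: []
LOAD_FAST u → push 4352. Stack: [4352]
LOAD_CONST → push 4. Stack: [4352, 4]
BINARY_OP << → 4352 << 4 = 69632. Stack: [69632]
STORE_FAST u → u=69632. Stack: []
LOAD_FAST b → push 13. Stack: [13]
LOAD_CONST → push 9. Stack: [13, 9]
BINARY_OP - → 13 - 9 = 4. Stack: [4]
LOAD_CONST → push 9. Stack: [4, 9]
BINARY_OP + → 4 + 9 = 13. Stack: [13]
STORE_FAST m → m=13. Stack: []
LOAD_FAST m → push 13. Stack: [13]
LOAD_CONST → push 7. Stack: [13, 7]
BINARY_OP + → 13 + 7 = 20. Stack: [20]
RETURN_VALUE → return 20.

20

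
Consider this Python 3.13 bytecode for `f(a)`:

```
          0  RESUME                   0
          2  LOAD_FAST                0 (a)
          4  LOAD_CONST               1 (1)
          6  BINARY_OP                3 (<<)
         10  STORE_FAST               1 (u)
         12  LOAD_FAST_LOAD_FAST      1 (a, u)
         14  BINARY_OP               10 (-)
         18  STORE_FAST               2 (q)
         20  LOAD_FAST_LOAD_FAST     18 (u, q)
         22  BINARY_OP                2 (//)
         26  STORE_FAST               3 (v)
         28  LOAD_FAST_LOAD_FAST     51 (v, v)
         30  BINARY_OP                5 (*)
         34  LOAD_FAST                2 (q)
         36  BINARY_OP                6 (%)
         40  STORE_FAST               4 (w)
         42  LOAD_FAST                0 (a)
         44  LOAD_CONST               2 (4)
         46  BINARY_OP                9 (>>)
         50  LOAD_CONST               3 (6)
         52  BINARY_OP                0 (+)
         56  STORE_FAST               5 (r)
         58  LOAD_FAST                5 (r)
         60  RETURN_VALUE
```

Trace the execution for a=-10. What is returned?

5

LOAD_FAST a → push -10. Stack: [-10]
LOAD_CONST → push 1. Stack: [-10, 1]
BINARY_OP << → -10 << 1 = -20. Stack: [-20]
STORE_FAST u → u=-20. Stack: []
LOAD_FAST_LOAD_FAST a,u → push -10,-20. Stack: [-10, -20]
BINARY_OP - → -10 - -20 = 10. Stack: [10]
STORE_FAST q → q=10. Stack: []
LOAD_FAST_LOAD_FAST u,q → push -20,10. Stack: [-20, 10]
BINARY_OP // → -20 // 10 = -2. Stack: [-2]
STORE_FAST v → v=-2. Stack: []
LOAD_FAST_LOAD_FAST v,v → push -2,-2. Stack: [-2, -2]
BINARY_OP * → -2 * -2 = 4. Stack: [4]
LOAD_FAST q → push 10. Stack: [4, 10]
BINARY_OP % → 4 % 10 = 4. Stack: [4]
STORE_FAST w → w=4. Stack: []
LOAD_FAST a → push -10. Stack: [-10]
LOAD_CONST → push 4. Stack: [-10, 4]
BINARY_OP >> → -10 >> 4 = -1. Stack: [-1]
LOAD_CONST → push 6. Stack: [-1, 6]
BINARY_OP + → -1 + 6 = 5. Stack: [5]
STORE_FAST r → r=5. Stack: []
LOAD_FAST r → push 5. Stack: [5]
RETURN_VALUE → return 5.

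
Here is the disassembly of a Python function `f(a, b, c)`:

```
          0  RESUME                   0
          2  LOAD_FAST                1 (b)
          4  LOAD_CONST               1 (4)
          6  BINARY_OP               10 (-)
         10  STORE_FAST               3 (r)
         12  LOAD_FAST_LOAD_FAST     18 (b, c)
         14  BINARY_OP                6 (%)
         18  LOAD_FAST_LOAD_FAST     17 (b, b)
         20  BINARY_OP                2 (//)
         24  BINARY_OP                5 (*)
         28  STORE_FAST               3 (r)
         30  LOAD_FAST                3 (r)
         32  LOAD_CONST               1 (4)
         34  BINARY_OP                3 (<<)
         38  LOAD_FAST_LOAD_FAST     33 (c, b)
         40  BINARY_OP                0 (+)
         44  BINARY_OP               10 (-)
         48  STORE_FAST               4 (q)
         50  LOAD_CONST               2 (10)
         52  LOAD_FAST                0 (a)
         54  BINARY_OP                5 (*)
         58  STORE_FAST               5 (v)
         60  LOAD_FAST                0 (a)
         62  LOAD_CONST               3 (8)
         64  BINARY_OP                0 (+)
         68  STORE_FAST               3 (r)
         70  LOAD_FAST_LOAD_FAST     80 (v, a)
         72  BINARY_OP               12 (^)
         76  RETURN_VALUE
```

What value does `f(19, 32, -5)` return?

173

LOAD_FAST b → push 32. Stack: [32]
LOAD_CONST → push 4. Stack: [32, 4]
BINARY_OP - → 32 - 4 = 28. Stack: [28]
STORE_FAST r → r=28. Stack: []
LOAD_FAST_LOAD_FAST b,c → push 32,-5. Stack: [32, -5]
BINARY_OP % → 32 % -5 = -3. Stack: [-3]
LOAD_FAST_LOAD_FAST b,b → push 32,32. Stack: [-3, 32, 32]
BINARY_OP // → 32 // 32 = 1. Stack: [-3, 1]
BINARY_OP * → -3 * 1 = -3. Stack: [-3]
STORE_FAST r → r=-3. Stack: []
LOAD_FAST r → push -3. Stack: [-3]
LOAD_CONST → push 4. Stack: [-3, 4]
BINARY_OP << → -3 << 4 = -48. Stack: [-48]
LOAD_FAST_LOAD_FAST c,b → push -5,32. Stack: [-48, -5, 32]
BINARY_OP + → -5 + 32 = 27. Stack: [-48, 27]
BINARY_OP - → -48 - 27 = -75. Stack: [-75]
STORE_FAST q → q=-75. Stack: []
LOAD_CONST → push 10. Stack: [10]
LOAD_FAST a → push 19. Stack: [10, 19]
BINARY_OP * → 10 * 19 = 190. Stack: [190]
STORE_FAST v → v=190. Stack: []
LOAD_FAST a → push 19. Stack: [19]
LOAD_CONST → push 8. Stack: [19, 8]
BINARY_OP + → 19 + 8 = 27. Stack: [27]
STORE_FAST r → r=27. Stack: []
LOAD_FAST_LOAD_FAST v,a → push 190,19. Stack: [190, 19]
BINARY_OP ^ → 190 ^ 19 = 173. Stack: [173]
RETURN_VALUE → return 173.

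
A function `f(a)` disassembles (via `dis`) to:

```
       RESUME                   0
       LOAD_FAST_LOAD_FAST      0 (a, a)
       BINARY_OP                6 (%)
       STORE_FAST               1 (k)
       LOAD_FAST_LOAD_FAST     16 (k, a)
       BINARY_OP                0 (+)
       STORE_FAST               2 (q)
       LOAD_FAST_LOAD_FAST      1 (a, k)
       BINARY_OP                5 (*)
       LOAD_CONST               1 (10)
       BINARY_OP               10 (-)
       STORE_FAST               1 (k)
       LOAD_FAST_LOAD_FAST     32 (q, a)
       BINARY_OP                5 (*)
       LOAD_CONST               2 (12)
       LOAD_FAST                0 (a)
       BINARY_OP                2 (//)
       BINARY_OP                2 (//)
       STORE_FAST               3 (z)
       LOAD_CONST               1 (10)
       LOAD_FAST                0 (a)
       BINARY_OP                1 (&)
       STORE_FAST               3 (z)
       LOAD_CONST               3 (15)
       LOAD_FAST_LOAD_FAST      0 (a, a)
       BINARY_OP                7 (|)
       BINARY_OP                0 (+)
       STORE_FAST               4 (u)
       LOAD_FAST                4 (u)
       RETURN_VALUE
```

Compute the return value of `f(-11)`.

LOAD_FAST_LOAD_FAST a,a → push -11,-11. Stack: [-11, -11]
BINARY_OP % → -11 % -11 = 0. Stack: [0]
STORE_FAST k → k=0. Stack: []
LOAD_FAST_LOAD_FAST k,a → push 0,-11. Stack: [0, -11]
BINARY_OP + → 0 + -11 = -11. Stack: [-11]
STORE_FAST q → q=-11. Stack: []
LOAD_FAST_LOAD_FAST a,k → push -11,0. Stack: [-11, 0]
BINARY_OP * → -11 * 0 = 0. Stack: [0]
LOAD_CONST → push 10. Stack: [0, 10]
BINARY_OP - → 0 - 10 = -10. Stack: [-10]
STORE_FAST k → k=-10. Stack: []
LOAD_FAST_LOAD_FAST q,a → push -11,-11. Stack: [-11, -11]
BINARY_OP * → -11 * -11 = 121. Stack: [121]
LOAD_CONST → push 12. Stack: [121, 12]
LOAD_FAST a → push -11. Stack: [121, 12, -11]
BINARY_OP // → 12 // -11 = -2. Stack: [121, -2]
BINARY_OP // → 121 // -2 = -61. Stack: [-61]
STORE_FAST z → z=-61. Stack: []
LOAD_CONST → push 10. Stack: [10]
LOAD_FAST a → push -11. Stack: [10, -11]
BINARY_OP & → 10 & -11 = 0. Stack: [0]
STORE_FAST z → z=0. Stack: []
LOAD_CONST → push 15. Stack: [15]
LOAD_FAST_LOAD_FAST a,a → push -11,-11. Stack: [15, -11, -11]
BINARY_OP | → -11 | -11 = -11. Stack: [15, -11]
BINARY_OP + → 15 + -11 = 4. Stack: [4]
STORE_FAST u → u=4. Stack: []
LOAD_FAST u → push 4. Stack: [4]
RETURN_VALUE → return 4.

4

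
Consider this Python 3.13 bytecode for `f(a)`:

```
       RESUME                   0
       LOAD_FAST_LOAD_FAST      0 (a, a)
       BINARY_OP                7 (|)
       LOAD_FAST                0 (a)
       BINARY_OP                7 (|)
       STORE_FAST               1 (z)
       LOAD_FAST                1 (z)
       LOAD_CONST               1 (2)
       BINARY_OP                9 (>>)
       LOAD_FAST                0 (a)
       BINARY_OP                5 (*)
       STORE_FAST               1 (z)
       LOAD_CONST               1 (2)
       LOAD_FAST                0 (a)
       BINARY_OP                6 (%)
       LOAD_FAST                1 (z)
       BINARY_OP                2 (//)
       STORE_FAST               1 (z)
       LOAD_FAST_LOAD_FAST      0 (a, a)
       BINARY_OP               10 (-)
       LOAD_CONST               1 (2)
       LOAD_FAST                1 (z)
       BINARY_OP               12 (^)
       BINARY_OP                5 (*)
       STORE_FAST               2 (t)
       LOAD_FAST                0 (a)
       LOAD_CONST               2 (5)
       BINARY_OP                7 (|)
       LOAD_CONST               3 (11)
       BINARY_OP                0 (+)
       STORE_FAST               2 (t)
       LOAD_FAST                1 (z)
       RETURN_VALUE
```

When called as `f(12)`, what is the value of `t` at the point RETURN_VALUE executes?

LOAD_FAST_LOAD_FAST a,a → push 12,12. Stack: [12, 12]
BINARY_OP | → 12 | 12 = 12. Stack: [12]
LOAD_FAST a → push 12. Stack: [12, 12]
BINARY_OP | → 12 | 12 = 12. Stack: [12]
STORE_FAST z → z=12. Stack: []
LOAD_FAST z → push 12. Stack: [12]
LOAD_CONST → push 2. Stack: [12, 2]
BINARY_OP >> → 12 >> 2 = 3. Stack: [3]
LOAD_FAST a → push 12. Stack: [3, 12]
BINARY_OP * → 3 * 12 = 36. Stack: [36]
STORE_FAST z → z=36. Stack: []
LOAD_CONST → push 2. Stack: [2]
LOAD_FAST a → push 12. Stack: [2, 12]
BINARY_OP % → 2 % 12 = 2. Stack: [2]
LOAD_FAST z → push 36. Stack: [2, 36]
BINARY_OP // → 2 // 36 = 0. Stack: [0]
STORE_FAST z → z=0. Stack: []
LOAD_FAST_LOAD_FAST a,a → push 12,12. Stack: [12, 12]
BINARY_OP - → 12 - 12 = 0. Stack: [0]
LOAD_CONST → push 2. Stack: [0, 2]
LOAD_FAST z → push 0. Stack: [0, 2, 0]
BINARY_OP ^ → 2 ^ 0 = 2. Stack: [0, 2]
BINARY_OP * → 0 * 2 = 0. Stack: [0]
STORE_FAST t → t=0. Stack: []
LOAD_FAST a → push 12. Stack: [12]
LOAD_CONST → push 5. Stack: [12, 5]
BINARY_OP | → 12 | 5 = 13. Stack: [13]
LOAD_CONST → push 11. Stack: [13, 11]
BINARY_OP + → 13 + 11 = 24. Stack: [24]
STORE_FAST t → t=24. Stack: []
LOAD_FAST z → push 0. Stack: [0]
RETURN_VALUE → return 0.

24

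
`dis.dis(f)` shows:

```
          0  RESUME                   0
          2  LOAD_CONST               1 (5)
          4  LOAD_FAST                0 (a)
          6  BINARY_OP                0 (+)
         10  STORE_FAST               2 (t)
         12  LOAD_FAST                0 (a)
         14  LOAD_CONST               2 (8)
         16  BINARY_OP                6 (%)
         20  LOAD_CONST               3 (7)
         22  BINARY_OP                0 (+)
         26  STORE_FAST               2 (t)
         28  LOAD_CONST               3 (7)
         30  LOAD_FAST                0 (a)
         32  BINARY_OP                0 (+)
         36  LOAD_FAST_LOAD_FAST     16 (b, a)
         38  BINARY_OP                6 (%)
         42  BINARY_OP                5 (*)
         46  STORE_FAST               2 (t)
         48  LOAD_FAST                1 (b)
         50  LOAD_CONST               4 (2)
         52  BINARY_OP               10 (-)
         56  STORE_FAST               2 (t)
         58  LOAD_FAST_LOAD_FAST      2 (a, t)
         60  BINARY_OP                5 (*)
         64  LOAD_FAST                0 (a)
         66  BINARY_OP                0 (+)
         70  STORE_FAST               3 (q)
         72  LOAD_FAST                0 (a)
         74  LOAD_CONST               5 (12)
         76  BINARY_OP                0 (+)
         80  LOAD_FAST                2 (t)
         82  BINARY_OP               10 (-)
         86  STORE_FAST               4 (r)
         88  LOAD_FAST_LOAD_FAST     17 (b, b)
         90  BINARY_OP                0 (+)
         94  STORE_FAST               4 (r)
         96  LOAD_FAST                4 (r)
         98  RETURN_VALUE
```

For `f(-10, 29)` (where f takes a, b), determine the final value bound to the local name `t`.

27

LOAD_CONST → push 5. Stack: [5]
LOAD_FAST a → push -10. Stack: [5, -10]
BINARY_OP + → 5 + -10 = -5. Stack: [-5]
STORE_FAST t → t=-5. Stack: []
LOAD_FAST a → push -10. Stack: [-10]
LOAD_CONST → push 8. Stack: [-10, 8]
BINARY_OP % → -10 % 8 = 6. Stack: [6]
LOAD_CONST → push 7. Stack: [6, 7]
BINARY_OP + → 6 + 7 = 13. Stack: [13]
STORE_FAST t → t=13. Stack: []
LOAD_CONST → push 7. Stack: [7]
LOAD_FAST a → push -10. Stack: [7, -10]
BINARY_OP + → 7 + -10 = -3. Stack: [-3]
LOAD_FAST_LOAD_FAST b,a → push 29,-10. Stack: [-3, 29, -10]
BINARY_OP % → 29 % -10 = -1. Stack: [-3, -1]
BINARY_OP * → -3 * -1 = 3. Stack: [3]
STORE_FAST t → t=3. Stack: []
LOAD_FAST b → push 29. Stack: [29]
LOAD_CONST → push 2. Stack: [29, 2]
BINARY_OP - → 29 - 2 = 27. Stack: [27]
STORE_FAST t → t=27. Stack: []
LOAD_FAST_LOAD_FAST a,t → push -10,27. Stack: [-10, 27]
BINARY_OP * → -10 * 27 = -270. Stack: [-270]
LOAD_FAST a → push -10. Stack: [-270, -10]
BINARY_OP + → -270 + -10 = -280. Stack: [-280]
STORE_FAST q → q=-280. Stack: []
LOAD_FAST a → push -10. Stack: [-10]
LOAD_CONST → push 12. Stack: [-10, 12]
BINARY_OP + → -10 + 12 = 2. Stack: [2]
LOAD_FAST t → push 27. Stack: [2, 27]
BINARY_OP - → 2 - 27 = -25. Stack: [-25]
STORE_FAST r → r=-25. Stack: []
LOAD_FAST_LOAD_FAST b,b → push 29,29. Stack: [29, 29]
BINARY_OP + → 29 + 29 = 58. Stack: [58]
STORE_FAST r → r=58. Stack: []
LOAD_FAST r → push 58. Stack: [58]
RETURN_VALUE → return 58.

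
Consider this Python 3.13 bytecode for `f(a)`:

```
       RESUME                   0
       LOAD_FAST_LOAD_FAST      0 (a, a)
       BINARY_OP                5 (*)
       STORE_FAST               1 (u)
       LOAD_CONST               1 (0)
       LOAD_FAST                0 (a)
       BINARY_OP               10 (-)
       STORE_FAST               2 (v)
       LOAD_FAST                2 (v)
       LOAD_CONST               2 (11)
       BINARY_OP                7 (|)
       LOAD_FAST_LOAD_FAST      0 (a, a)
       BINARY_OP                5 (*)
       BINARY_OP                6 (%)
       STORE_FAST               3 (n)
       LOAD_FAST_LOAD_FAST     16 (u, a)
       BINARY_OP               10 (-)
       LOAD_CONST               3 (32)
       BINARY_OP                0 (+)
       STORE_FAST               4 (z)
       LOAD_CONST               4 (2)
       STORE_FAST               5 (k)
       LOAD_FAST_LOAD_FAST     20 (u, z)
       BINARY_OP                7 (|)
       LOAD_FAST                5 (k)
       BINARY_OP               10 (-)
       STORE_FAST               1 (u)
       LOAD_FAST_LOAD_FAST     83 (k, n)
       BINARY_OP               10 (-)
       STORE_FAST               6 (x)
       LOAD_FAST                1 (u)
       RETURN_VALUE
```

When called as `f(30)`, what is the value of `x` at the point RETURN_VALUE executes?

-877

LOAD_FAST_LOAD_FAST a,a → push 30,30. Stack: [30, 30]
BINARY_OP * → 30 * 30 = 900. Stack: [900]
STORE_FAST u → u=900. Stack: []
LOAD_CONST → push 0. Stack: [0]
LOAD_FAST a → push 30. Stack: [0, 30]
BINARY_OP - → 0 - 30 = -30. Stack: [-30]
STORE_FAST v → v=-30. Stack: []
LOAD_FAST v → push -30. Stack: [-30]
LOAD_CONST → push 11. Stack: [-30, 11]
BINARY_OP | → -30 | 11 = -21. Stack: [-21]
LOAD_FAST_LOAD_FAST a,a → push 30,30. Stack: [-21, 30, 30]
BINARY_OP * → 30 * 30 = 900. Stack: [-21, 900]
BINARY_OP % → -21 % 900 = 879. Stack: [879]
STORE_FAST n → n=879. Stack: []
LOAD_FAST_LOAD_FAST u,a → push 900,30. Stack: [900, 30]
BINARY_OP - → 900 - 30 = 870. Stack: [870]
LOAD_CONST → push 32. Stack: [870, 32]
BINARY_OP + → 870 + 32 = 902. Stack: [902]
STORE_FAST z → z=902. Stack: []
LOAD_CONST → push 2. Stack: [2]
STORE_FAST k → k=2. Stack: []
LOAD_FAST_LOAD_FAST u,z → push 900,902. Stack: [900, 902]
BINARY_OP | → 900 | 902 = 902. Stack: [902]
LOAD_FAST k → push 2. Stack: [902, 2]
BINARY_OP - → 902 - 2 = 900. Stack: [900]
STORE_FAST u → u=900. Stack: []
LOAD_FAST_LOAD_FAST k,n → push 2,879. Stack: [2, 879]
BINARY_OP - → 2 - 879 = -877. Stack: [-877]
STORE_FAST x → x=-877. Stack: []
LOAD_FAST u → push 900. Stack: [900]
RETURN_VALUE → return 900.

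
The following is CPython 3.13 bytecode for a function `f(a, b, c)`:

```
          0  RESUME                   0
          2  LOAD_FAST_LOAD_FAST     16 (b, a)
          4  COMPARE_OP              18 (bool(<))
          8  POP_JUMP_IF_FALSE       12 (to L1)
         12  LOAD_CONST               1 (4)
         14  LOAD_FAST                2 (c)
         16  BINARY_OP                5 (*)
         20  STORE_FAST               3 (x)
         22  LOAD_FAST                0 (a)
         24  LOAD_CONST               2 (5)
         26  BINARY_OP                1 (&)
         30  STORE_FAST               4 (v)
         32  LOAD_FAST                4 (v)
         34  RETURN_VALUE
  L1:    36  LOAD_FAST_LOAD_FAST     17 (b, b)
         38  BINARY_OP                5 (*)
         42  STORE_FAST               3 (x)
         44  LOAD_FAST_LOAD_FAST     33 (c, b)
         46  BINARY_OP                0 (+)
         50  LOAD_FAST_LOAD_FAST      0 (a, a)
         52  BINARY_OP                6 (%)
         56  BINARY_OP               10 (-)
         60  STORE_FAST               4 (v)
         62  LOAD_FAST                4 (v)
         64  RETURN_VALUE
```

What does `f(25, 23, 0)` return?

1

LOAD_FAST_LOAD_FAST b,a → push 23,25. Stack: [23, 25]
COMPARE_OP bool(<) → 23 vs 25 = True. Stack: [True]
POP_JUMP_IF_FALSE → pop True; no jump. Stack: []
LOAD_CONST → push 4. Stack: [4]
LOAD_FAST c → push 0. Stack: [4, 0]
BINARY_OP * → 4 * 0 = 0. Stack: [0]
STORE_FAST x → x=0. Stack: []
LOAD_FAST a → push 25. Stack: [25]
LOAD_CONST → push 5. Stack: [25, 5]
BINARY_OP & → 25 & 5 = 1. Stack: [1]
STORE_FAST v → v=1. Stack: []
LOAD_FAST v → push 1. Stack: [1]
RETURN_VALUE → return 1.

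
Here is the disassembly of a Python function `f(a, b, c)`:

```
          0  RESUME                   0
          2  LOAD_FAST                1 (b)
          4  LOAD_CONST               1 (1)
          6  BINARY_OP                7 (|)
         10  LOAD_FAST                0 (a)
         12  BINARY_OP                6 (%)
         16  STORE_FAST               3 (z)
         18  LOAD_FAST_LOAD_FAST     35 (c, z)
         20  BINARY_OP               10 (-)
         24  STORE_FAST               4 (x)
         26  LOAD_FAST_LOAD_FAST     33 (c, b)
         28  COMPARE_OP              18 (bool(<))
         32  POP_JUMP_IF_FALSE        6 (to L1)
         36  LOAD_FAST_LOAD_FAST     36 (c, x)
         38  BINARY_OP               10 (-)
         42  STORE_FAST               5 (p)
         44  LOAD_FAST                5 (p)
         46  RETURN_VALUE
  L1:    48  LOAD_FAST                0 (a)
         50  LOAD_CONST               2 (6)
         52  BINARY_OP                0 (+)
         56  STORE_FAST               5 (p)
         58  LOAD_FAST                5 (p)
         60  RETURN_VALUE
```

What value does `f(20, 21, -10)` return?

1

LOAD_FAST b → push 21. Stack: [21]
LOAD_CONST → push 1. Stack: [21, 1]
BINARY_OP | → 21 | 1 = 21. Stack: [21]
LOAD_FAST a → push 20. Stack: [21, 20]
BINARY_OP % → 21 % 20 = 1. Stack: [1]
STORE_FAST z → z=1. Stack: []
LOAD_FAST_LOAD_FAST c,z → push -10,1. Stack: [-10, 1]
BINARY_OP - → -10 - 1 = -11. Stack: [-11]
STORE_FAST x → x=-11. Stack: []
LOAD_FAST_LOAD_FAST c,b → push -10,21. Stack: [-10, 21]
COMPARE_OP bool(<) → -10 vs 21 = True. Stack: [True]
POP_JUMP_IF_FALSE → pop True; no jump. Stack: []
LOAD_FAST_LOAD_FAST c,x → push -10,-11. Stack: [-10, -11]
BINARY_OP - → -10 - -11 = 1. Stack: [1]
STORE_FAST p → p=1. Stack: []
LOAD_FAST p → push 1. Stack: [1]
RETURN_VALUE → return 1.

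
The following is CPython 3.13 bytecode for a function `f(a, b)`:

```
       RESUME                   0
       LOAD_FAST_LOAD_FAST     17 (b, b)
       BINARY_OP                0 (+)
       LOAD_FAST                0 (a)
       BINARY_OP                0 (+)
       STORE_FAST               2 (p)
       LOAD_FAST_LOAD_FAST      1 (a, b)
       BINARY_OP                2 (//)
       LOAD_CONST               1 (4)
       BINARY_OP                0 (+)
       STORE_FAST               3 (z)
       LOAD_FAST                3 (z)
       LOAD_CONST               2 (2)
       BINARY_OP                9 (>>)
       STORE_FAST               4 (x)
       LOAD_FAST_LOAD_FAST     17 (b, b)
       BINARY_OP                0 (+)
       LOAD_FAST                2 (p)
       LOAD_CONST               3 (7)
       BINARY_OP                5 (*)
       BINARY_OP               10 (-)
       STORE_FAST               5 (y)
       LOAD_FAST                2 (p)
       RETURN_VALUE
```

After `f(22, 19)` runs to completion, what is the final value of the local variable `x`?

LOAD_FAST_LOAD_FAST b,b → push 19,19. Stack: [19, 19]
BINARY_OP + → 19 + 19 = 38. Stack: [38]
LOAD_FAST a → push 22. Stack: [38, 22]
BINARY_OP + → 38 + 22 = 60. Stack: [60]
STORE_FAST p → p=60. Stack: []
LOAD_FAST_LOAD_FAST a,b → push 22,19. Stack: [22, 19]
BINARY_OP // → 22 // 19 = 1. Stack: [1]
LOAD_CONST → push 4. Stack: [1, 4]
BINARY_OP + → 1 + 4 = 5. Stack: [5]
STORE_FAST z → z=5. Stack: []
LOAD_FAST z → push 5. Stack: [5]
LOAD_CONST → push 2. Stack: [5, 2]
BINARY_OP >> → 5 >> 2 = 1. Stack: [1]
STORE_FAST x → x=1. Stack: []
LOAD_FAST_LOAD_FAST b,b → push 19,19. Stack: [19, 19]
BINARY_OP + → 19 + 19 = 38. Stack: [38]
LOAD_FAST p → push 60. Stack: [38, 60]
LOAD_CONST → push 7. Stack: [38, 60, 7]
BINARY_OP * → 60 * 7 = 420. Stack: [38, 420]
BINARY_OP - → 38 - 420 = -382. Stack: [-382]
STORE_FAST y → y=-382. Stack: []
LOAD_FAST p → push 60. Stack: [60]
RETURN_VALUE → return 60.

1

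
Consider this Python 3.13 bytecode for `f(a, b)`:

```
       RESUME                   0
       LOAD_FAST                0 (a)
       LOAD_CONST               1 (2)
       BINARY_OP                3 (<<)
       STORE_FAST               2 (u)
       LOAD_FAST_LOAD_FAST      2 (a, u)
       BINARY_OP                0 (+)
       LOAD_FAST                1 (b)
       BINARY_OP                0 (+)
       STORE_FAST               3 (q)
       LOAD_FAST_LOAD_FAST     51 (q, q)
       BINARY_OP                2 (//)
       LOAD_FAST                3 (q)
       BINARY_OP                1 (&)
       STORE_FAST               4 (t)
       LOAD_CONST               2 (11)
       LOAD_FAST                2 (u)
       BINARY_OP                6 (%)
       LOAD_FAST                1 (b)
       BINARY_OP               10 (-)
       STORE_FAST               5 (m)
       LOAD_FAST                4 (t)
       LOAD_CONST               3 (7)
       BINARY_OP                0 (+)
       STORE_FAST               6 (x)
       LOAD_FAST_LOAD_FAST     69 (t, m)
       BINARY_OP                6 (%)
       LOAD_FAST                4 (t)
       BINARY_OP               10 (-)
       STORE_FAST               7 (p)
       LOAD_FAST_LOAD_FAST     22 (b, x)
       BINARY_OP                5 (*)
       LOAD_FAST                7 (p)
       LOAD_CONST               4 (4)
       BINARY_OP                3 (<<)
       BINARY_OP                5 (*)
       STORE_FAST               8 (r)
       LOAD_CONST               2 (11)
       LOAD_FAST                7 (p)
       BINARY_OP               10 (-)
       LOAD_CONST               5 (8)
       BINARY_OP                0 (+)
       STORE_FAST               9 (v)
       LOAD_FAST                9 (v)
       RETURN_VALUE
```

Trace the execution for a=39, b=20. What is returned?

28

LOAD_FAST a → push 39. Stack: [39]
LOAD_CONST → push 2. Stack: [39, 2]
BINARY_OP << → 39 << 2 = 156. Stack: [156]
STORE_FAST u → u=156. Stack: []
LOAD_FAST_LOAD_FAST a,u → push 39,156. Stack: [39, 156]
BINARY_OP + → 39 + 156 = 195. Stack: [195]
LOAD_FAST b → push 20. Stack: [195, 20]
BINARY_OP + → 195 + 20 = 215. Stack: [215]
STORE_FAST q → q=215. Stack: []
LOAD_FAST_LOAD_FAST q,q → push 215,215. Stack: [215, 215]
BINARY_OP // → 215 // 215 = 1. Stack: [1]
LOAD_FAST q → push 215. Stack: [1, 215]
BINARY_OP & → 1 & 215 = 1. Stack: [1]
STORE_FAST t → t=1. Stack: []
LOAD_CONST → push 11. Stack: [11]
LOAD_FAST u → push 156. Stack: [11, 156]
BINARY_OP % → 11 % 156 = 11. Stack: [11]
LOAD_FAST b → push 20. Stack: [11, 20]
BINARY_OP - → 11 - 20 = -9. Stack: [-9]
STORE_FAST m → m=-9. Stack: []
LOAD_FAST t → push 1. Stack: [1]
LOAD_CONST → push 7. Stack: [1, 7]
BINARY_OP + → 1 + 7 = 8. Stack: [8]
STORE_FAST x → x=8. Stack: []
LOAD_FAST_LOAD_FAST t,m → push 1,-9. Stack: [1, -9]
BINARY_OP % → 1 % -9 = -8. Stack: [-8]
LOAD_FAST t → push 1. Stack: [-8, 1]
BINARY_OP - → -8 - 1 = -9. Stack: [-9]
STORE_FAST p → p=-9. Stack: []
LOAD_FAST_LOAD_FAST b,x → push 20,8. Stack: [20, 8]
BINARY_OP * → 20 * 8 = 160. Stack: [160]
LOAD_FAST p → push -9. Stack: [160, -9]
LOAD_CONST → push 4. Stack: [160, -9, 4]
BINARY_OP << → -9 << 4 = -144. Stack: [160, -144]
BINARY_OP * → 160 * -144 = -23040. Stack: [-23040]
STORE_FAST r → r=-23040. Stack: []
LOAD_CONST → push 11. Stack: [11]
LOAD_FAST p → push -9. Stack: [11, -9]
BINARY_OP - → 11 - -9 = 20. Stack: [20]
LOAD_CONST → push 8. Stack: [20, 8]
BINARY_OP + → 20 + 8 = 28. Stack: [28]
STORE_FAST v → v=28. Stack: []
LOAD_FAST v → push 28. Stack: [28]
RETURN_VALUE → return 28.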